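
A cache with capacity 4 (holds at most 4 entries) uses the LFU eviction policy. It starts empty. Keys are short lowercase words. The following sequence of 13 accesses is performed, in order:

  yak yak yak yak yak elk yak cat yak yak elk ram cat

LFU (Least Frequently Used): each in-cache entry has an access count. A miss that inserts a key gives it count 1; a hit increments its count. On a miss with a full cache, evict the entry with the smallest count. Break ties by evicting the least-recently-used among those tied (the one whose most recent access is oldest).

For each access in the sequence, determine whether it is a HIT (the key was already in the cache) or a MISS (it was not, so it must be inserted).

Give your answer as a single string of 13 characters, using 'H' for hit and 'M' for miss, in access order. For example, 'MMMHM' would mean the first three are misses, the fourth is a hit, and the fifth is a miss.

LFU simulation (capacity=4):
  1. access yak: MISS. Cache: [yak(c=1)]
  2. access yak: HIT, count now 2. Cache: [yak(c=2)]
  3. access yak: HIT, count now 3. Cache: [yak(c=3)]
  4. access yak: HIT, count now 4. Cache: [yak(c=4)]
  5. access yak: HIT, count now 5. Cache: [yak(c=5)]
  6. access elk: MISS. Cache: [elk(c=1) yak(c=5)]
  7. access yak: HIT, count now 6. Cache: [elk(c=1) yak(c=6)]
  8. access cat: MISS. Cache: [elk(c=1) cat(c=1) yak(c=6)]
  9. access yak: HIT, count now 7. Cache: [elk(c=1) cat(c=1) yak(c=7)]
  10. access yak: HIT, count now 8. Cache: [elk(c=1) cat(c=1) yak(c=8)]
  11. access elk: HIT, count now 2. Cache: [cat(c=1) elk(c=2) yak(c=8)]
  12. access ram: MISS. Cache: [cat(c=1) ram(c=1) elk(c=2) yak(c=8)]
  13. access cat: HIT, count now 2. Cache: [ram(c=1) elk(c=2) cat(c=2) yak(c=8)]
Total: 9 hits, 4 misses, 0 evictions

Answer: MHHHHMHMHHHMH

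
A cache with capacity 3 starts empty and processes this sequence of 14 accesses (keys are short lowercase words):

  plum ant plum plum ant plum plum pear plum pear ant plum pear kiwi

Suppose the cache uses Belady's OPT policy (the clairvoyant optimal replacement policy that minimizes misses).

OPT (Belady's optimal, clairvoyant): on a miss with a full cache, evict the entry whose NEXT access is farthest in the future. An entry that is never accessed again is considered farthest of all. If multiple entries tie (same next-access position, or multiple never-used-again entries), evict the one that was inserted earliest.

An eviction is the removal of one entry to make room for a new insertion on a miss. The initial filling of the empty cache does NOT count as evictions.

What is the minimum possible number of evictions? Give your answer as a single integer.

Answer: 1

Derivation:
OPT (Belady) simulation (capacity=3):
  1. access plum: MISS. Cache: [plum]
  2. access ant: MISS. Cache: [plum ant]
  3. access plum: HIT. Next use of plum: step 4. Cache: [plum ant]
  4. access plum: HIT. Next use of plum: step 6. Cache: [plum ant]
  5. access ant: HIT. Next use of ant: step 11. Cache: [plum ant]
  6. access plum: HIT. Next use of plum: step 7. Cache: [plum ant]
  7. access plum: HIT. Next use of plum: step 9. Cache: [plum ant]
  8. access pear: MISS. Cache: [plum ant pear]
  9. access plum: HIT. Next use of plum: step 12. Cache: [plum ant pear]
  10. access pear: HIT. Next use of pear: step 13. Cache: [plum ant pear]
  11. access ant: HIT. Next use of ant: never. Cache: [plum ant pear]
  12. access plum: HIT. Next use of plum: never. Cache: [plum ant pear]
  13. access pear: HIT. Next use of pear: never. Cache: [plum ant pear]
  14. access kiwi: MISS, evict plum (next use: never). Cache: [ant pear kiwi]
Total: 10 hits, 4 misses, 1 evictions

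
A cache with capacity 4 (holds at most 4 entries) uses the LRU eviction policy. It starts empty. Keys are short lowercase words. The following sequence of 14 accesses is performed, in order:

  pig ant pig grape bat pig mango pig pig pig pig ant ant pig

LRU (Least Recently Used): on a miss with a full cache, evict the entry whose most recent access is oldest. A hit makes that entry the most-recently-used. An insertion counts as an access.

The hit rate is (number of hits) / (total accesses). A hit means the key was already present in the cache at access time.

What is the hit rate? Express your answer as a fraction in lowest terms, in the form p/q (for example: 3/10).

LRU simulation (capacity=4):
  1. access pig: MISS. Cache (LRU->MRU): [pig]
  2. access ant: MISS. Cache (LRU->MRU): [pig ant]
  3. access pig: HIT. Cache (LRU->MRU): [ant pig]
  4. access grape: MISS. Cache (LRU->MRU): [ant pig grape]
  5. access bat: MISS. Cache (LRU->MRU): [ant pig grape bat]
  6. access pig: HIT. Cache (LRU->MRU): [ant grape bat pig]
  7. access mango: MISS, evict ant. Cache (LRU->MRU): [grape bat pig mango]
  8. access pig: HIT. Cache (LRU->MRU): [grape bat mango pig]
  9. access pig: HIT. Cache (LRU->MRU): [grape bat mango pig]
  10. access pig: HIT. Cache (LRU->MRU): [grape bat mango pig]
  11. access pig: HIT. Cache (LRU->MRU): [grape bat mango pig]
  12. access ant: MISS, evict grape. Cache (LRU->MRU): [bat mango pig ant]
  13. access ant: HIT. Cache (LRU->MRU): [bat mango pig ant]
  14. access pig: HIT. Cache (LRU->MRU): [bat mango ant pig]
Total: 8 hits, 6 misses, 2 evictions

Hit rate = 8/14 = 4/7

Answer: 4/7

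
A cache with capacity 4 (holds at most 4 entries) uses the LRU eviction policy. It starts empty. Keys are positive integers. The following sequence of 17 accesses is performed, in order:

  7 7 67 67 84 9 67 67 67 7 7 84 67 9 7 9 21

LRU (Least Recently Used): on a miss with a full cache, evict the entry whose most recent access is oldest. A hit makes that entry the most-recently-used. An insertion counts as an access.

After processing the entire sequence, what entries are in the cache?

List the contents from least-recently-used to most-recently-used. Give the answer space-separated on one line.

Answer: 67 7 9 21

Derivation:
LRU simulation (capacity=4):
  1. access 7: MISS. Cache (LRU->MRU): [7]
  2. access 7: HIT. Cache (LRU->MRU): [7]
  3. access 67: MISS. Cache (LRU->MRU): [7 67]
  4. access 67: HIT. Cache (LRU->MRU): [7 67]
  5. access 84: MISS. Cache (LRU->MRU): [7 67 84]
  6. access 9: MISS. Cache (LRU->MRU): [7 67 84 9]
  7. access 67: HIT. Cache (LRU->MRU): [7 84 9 67]
  8. access 67: HIT. Cache (LRU->MRU): [7 84 9 67]
  9. access 67: HIT. Cache (LRU->MRU): [7 84 9 67]
  10. access 7: HIT. Cache (LRU->MRU): [84 9 67 7]
  11. access 7: HIT. Cache (LRU->MRU): [84 9 67 7]
  12. access 84: HIT. Cache (LRU->MRU): [9 67 7 84]
  13. access 67: HIT. Cache (LRU->MRU): [9 7 84 67]
  14. access 9: HIT. Cache (LRU->MRU): [7 84 67 9]
  15. access 7: HIT. Cache (LRU->MRU): [84 67 9 7]
  16. access 9: HIT. Cache (LRU->MRU): [84 67 7 9]
  17. access 21: MISS, evict 84. Cache (LRU->MRU): [67 7 9 21]
Total: 12 hits, 5 misses, 1 evictions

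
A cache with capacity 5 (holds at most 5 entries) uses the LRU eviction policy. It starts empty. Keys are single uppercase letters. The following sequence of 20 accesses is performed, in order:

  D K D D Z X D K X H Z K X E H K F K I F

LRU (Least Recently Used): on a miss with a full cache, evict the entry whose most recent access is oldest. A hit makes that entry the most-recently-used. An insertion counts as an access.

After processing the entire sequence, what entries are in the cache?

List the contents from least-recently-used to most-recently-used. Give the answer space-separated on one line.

LRU simulation (capacity=5):
  1. access D: MISS. Cache (LRU->MRU): [D]
  2. access K: MISS. Cache (LRU->MRU): [D K]
  3. access D: HIT. Cache (LRU->MRU): [K D]
  4. access D: HIT. Cache (LRU->MRU): [K D]
  5. access Z: MISS. Cache (LRU->MRU): [K D Z]
  6. access X: MISS. Cache (LRU->MRU): [K D Z X]
  7. access D: HIT. Cache (LRU->MRU): [K Z X D]
  8. access K: HIT. Cache (LRU->MRU): [Z X D K]
  9. access X: HIT. Cache (LRU->MRU): [Z D K X]
  10. access H: MISS. Cache (LRU->MRU): [Z D K X H]
  11. access Z: HIT. Cache (LRU->MRU): [D K X H Z]
  12. access K: HIT. Cache (LRU->MRU): [D X H Z K]
  13. access X: HIT. Cache (LRU->MRU): [D H Z K X]
  14. access E: MISS, evict D. Cache (LRU->MRU): [H Z K X E]
  15. access H: HIT. Cache (LRU->MRU): [Z K X E H]
  16. access K: HIT. Cache (LRU->MRU): [Z X E H K]
  17. access F: MISS, evict Z. Cache (LRU->MRU): [X E H K F]
  18. access K: HIT. Cache (LRU->MRU): [X E H F K]
  19. access I: MISS, evict X. Cache (LRU->MRU): [E H F K I]
  20. access F: HIT. Cache (LRU->MRU): [E H K I F]
Total: 12 hits, 8 misses, 3 evictions

Answer: E H K I F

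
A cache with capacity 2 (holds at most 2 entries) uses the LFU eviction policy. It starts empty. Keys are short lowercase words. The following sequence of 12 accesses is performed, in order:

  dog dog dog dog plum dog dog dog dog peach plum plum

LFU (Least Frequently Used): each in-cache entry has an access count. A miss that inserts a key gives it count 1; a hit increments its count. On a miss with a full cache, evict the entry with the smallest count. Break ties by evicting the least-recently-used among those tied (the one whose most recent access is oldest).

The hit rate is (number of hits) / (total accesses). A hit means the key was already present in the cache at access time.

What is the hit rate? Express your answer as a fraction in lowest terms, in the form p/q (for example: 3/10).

LFU simulation (capacity=2):
  1. access dog: MISS. Cache: [dog(c=1)]
  2. access dog: HIT, count now 2. Cache: [dog(c=2)]
  3. access dog: HIT, count now 3. Cache: [dog(c=3)]
  4. access dog: HIT, count now 4. Cache: [dog(c=4)]
  5. access plum: MISS. Cache: [plum(c=1) dog(c=4)]
  6. access dog: HIT, count now 5. Cache: [plum(c=1) dog(c=5)]
  7. access dog: HIT, count now 6. Cache: [plum(c=1) dog(c=6)]
  8. access dog: HIT, count now 7. Cache: [plum(c=1) dog(c=7)]
  9. access dog: HIT, count now 8. Cache: [plum(c=1) dog(c=8)]
  10. access peach: MISS, evict plum(c=1). Cache: [peach(c=1) dog(c=8)]
  11. access plum: MISS, evict peach(c=1). Cache: [plum(c=1) dog(c=8)]
  12. access plum: HIT, count now 2. Cache: [plum(c=2) dog(c=8)]
Total: 8 hits, 4 misses, 2 evictions

Hit rate = 8/12 = 2/3

Answer: 2/3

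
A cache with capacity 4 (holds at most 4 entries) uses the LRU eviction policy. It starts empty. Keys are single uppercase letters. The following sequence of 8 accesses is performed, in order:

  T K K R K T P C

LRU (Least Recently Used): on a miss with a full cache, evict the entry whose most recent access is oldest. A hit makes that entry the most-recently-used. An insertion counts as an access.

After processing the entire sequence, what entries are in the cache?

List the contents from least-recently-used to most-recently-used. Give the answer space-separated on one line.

LRU simulation (capacity=4):
  1. access T: MISS. Cache (LRU->MRU): [T]
  2. access K: MISS. Cache (LRU->MRU): [T K]
  3. access K: HIT. Cache (LRU->MRU): [T K]
  4. access R: MISS. Cache (LRU->MRU): [T K R]
  5. access K: HIT. Cache (LRU->MRU): [T R K]
  6. access T: HIT. Cache (LRU->MRU): [R K T]
  7. access P: MISS. Cache (LRU->MRU): [R K T P]
  8. access C: MISS, evict R. Cache (LRU->MRU): [K T P C]
Total: 3 hits, 5 misses, 1 evictions

Answer: K T P C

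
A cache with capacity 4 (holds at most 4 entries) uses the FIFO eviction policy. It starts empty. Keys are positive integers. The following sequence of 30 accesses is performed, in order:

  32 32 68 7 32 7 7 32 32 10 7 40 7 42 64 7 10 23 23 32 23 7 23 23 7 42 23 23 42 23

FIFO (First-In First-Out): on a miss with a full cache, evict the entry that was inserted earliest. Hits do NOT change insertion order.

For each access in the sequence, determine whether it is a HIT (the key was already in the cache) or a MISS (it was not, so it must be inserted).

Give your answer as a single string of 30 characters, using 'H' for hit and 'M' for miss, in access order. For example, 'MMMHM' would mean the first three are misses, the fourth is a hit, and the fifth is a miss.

FIFO simulation (capacity=4):
  1. access 32: MISS. Cache (old->new): [32]
  2. access 32: HIT. Cache (old->new): [32]
  3. access 68: MISS. Cache (old->new): [32 68]
  4. access 7: MISS. Cache (old->new): [32 68 7]
  5. access 32: HIT. Cache (old->new): [32 68 7]
  6. access 7: HIT. Cache (old->new): [32 68 7]
  7. access 7: HIT. Cache (old->new): [32 68 7]
  8. access 32: HIT. Cache (old->new): [32 68 7]
  9. access 32: HIT. Cache (old->new): [32 68 7]
  10. access 10: MISS. Cache (old->new): [32 68 7 10]
  11. access 7: HIT. Cache (old->new): [32 68 7 10]
  12. access 40: MISS, evict 32. Cache (old->new): [68 7 10 40]
  13. access 7: HIT. Cache (old->new): [68 7 10 40]
  14. access 42: MISS, evict 68. Cache (old->new): [7 10 40 42]
  15. access 64: MISS, evict 7. Cache (old->new): [10 40 42 64]
  16. access 7: MISS, evict 10. Cache (old->new): [40 42 64 7]
  17. access 10: MISS, evict 40. Cache (old->new): [42 64 7 10]
  18. access 23: MISS, evict 42. Cache (old->new): [64 7 10 23]
  19. access 23: HIT. Cache (old->new): [64 7 10 23]
  20. access 32: MISS, evict 64. Cache (old->new): [7 10 23 32]
  21. access 23: HIT. Cache (old->new): [7 10 23 32]
  22. access 7: HIT. Cache (old->new): [7 10 23 32]
  23. access 23: HIT. Cache (old->new): [7 10 23 32]
  24. access 23: HIT. Cache (old->new): [7 10 23 32]
  25. access 7: HIT. Cache (old->new): [7 10 23 32]
  26. access 42: MISS, evict 7. Cache (old->new): [10 23 32 42]
  27. access 23: HIT. Cache (old->new): [10 23 32 42]
  28. access 23: HIT. Cache (old->new): [10 23 32 42]
  29. access 42: HIT. Cache (old->new): [10 23 32 42]
  30. access 23: HIT. Cache (old->new): [10 23 32 42]
Total: 18 hits, 12 misses, 8 evictions

Answer: MHMMHHHHHMHMHMMMMMHMHHHHHMHHHH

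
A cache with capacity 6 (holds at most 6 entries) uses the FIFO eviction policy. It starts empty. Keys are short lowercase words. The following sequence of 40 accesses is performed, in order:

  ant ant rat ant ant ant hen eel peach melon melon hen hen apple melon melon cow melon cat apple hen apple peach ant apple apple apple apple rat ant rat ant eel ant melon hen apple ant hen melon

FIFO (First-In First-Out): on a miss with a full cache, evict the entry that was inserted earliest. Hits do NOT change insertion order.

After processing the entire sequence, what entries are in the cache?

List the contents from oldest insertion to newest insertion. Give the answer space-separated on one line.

FIFO simulation (capacity=6):
  1. access ant: MISS. Cache (old->new): [ant]
  2. access ant: HIT. Cache (old->new): [ant]
  3. access rat: MISS. Cache (old->new): [ant rat]
  4. access ant: HIT. Cache (old->new): [ant rat]
  5. access ant: HIT. Cache (old->new): [ant rat]
  6. access ant: HIT. Cache (old->new): [ant rat]
  7. access hen: MISS. Cache (old->new): [ant rat hen]
  8. access eel: MISS. Cache (old->new): [ant rat hen eel]
  9. access peach: MISS. Cache (old->new): [ant rat hen eel peach]
  10. access melon: MISS. Cache (old->new): [ant rat hen eel peach melon]
  11. access melon: HIT. Cache (old->new): [ant rat hen eel peach melon]
  12. access hen: HIT. Cache (old->new): [ant rat hen eel peach melon]
  13. access hen: HIT. Cache (old->new): [ant rat hen eel peach melon]
  14. access apple: MISS, evict ant. Cache (old->new): [rat hen eel peach melon apple]
  15. access melon: HIT. Cache (old->new): [rat hen eel peach melon apple]
  16. access melon: HIT. Cache (old->new): [rat hen eel peach melon apple]
  17. access cow: MISS, evict rat. Cache (old->new): [hen eel peach melon apple cow]
  18. access melon: HIT. Cache (old->new): [hen eel peach melon apple cow]
  19. access cat: MISS, evict hen. Cache (old->new): [eel peach melon apple cow cat]
  20. access apple: HIT. Cache (old->new): [eel peach melon apple cow cat]
  21. access hen: MISS, evict eel. Cache (old->new): [peach melon apple cow cat hen]
  22. access apple: HIT. Cache (old->new): [peach melon apple cow cat hen]
  23. access peach: HIT. Cache (old->new): [peach melon apple cow cat hen]
  24. access ant: MISS, evict peach. Cache (old->new): [melon apple cow cat hen ant]
  25. access apple: HIT. Cache (old->new): [melon apple cow cat hen ant]
  26. access apple: HIT. Cache (old->new): [melon apple cow cat hen ant]
  27. access apple: HIT. Cache (old->new): [melon apple cow cat hen ant]
  28. access apple: HIT. Cache (old->new): [melon apple cow cat hen ant]
  29. access rat: MISS, evict melon. Cache (old->new): [apple cow cat hen ant rat]
  30. access ant: HIT. Cache (old->new): [apple cow cat hen ant rat]
  31. access rat: HIT. Cache (old->new): [apple cow cat hen ant rat]
  32. access ant: HIT. Cache (old->new): [apple cow cat hen ant rat]
  33. access eel: MISS, evict apple. Cache (old->new): [cow cat hen ant rat eel]
  34. access ant: HIT. Cache (old->new): [cow cat hen ant rat eel]
  35. access melon: MISS, evict cow. Cache (old->new): [cat hen ant rat eel melon]
  36. access hen: HIT. Cache (old->new): [cat hen ant rat eel melon]
  37. access apple: MISS, evict cat. Cache (old->new): [hen ant rat eel melon apple]
  38. access ant: HIT. Cache (old->new): [hen ant rat eel melon apple]
  39. access hen: HIT. Cache (old->new): [hen ant rat eel melon apple]
  40. access melon: HIT. Cache (old->new): [hen ant rat eel melon apple]
Total: 25 hits, 15 misses, 9 evictions

Answer: hen ant rat eel melon apple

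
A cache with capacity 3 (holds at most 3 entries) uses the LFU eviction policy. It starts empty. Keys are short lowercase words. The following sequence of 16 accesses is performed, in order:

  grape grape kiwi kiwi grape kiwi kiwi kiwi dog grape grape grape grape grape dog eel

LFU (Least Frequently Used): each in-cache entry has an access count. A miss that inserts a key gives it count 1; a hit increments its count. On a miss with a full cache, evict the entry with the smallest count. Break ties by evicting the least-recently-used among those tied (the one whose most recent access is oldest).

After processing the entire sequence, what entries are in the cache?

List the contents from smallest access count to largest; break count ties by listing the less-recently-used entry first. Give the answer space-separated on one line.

Answer: eel kiwi grape

Derivation:
LFU simulation (capacity=3):
  1. access grape: MISS. Cache: [grape(c=1)]
  2. access grape: HIT, count now 2. Cache: [grape(c=2)]
  3. access kiwi: MISS. Cache: [kiwi(c=1) grape(c=2)]
  4. access kiwi: HIT, count now 2. Cache: [grape(c=2) kiwi(c=2)]
  5. access grape: HIT, count now 3. Cache: [kiwi(c=2) grape(c=3)]
  6. access kiwi: HIT, count now 3. Cache: [grape(c=3) kiwi(c=3)]
  7. access kiwi: HIT, count now 4. Cache: [grape(c=3) kiwi(c=4)]
  8. access kiwi: HIT, count now 5. Cache: [grape(c=3) kiwi(c=5)]
  9. access dog: MISS. Cache: [dog(c=1) grape(c=3) kiwi(c=5)]
  10. access grape: HIT, count now 4. Cache: [dog(c=1) grape(c=4) kiwi(c=5)]
  11. access grape: HIT, count now 5. Cache: [dog(c=1) kiwi(c=5) grape(c=5)]
  12. access grape: HIT, count now 6. Cache: [dog(c=1) kiwi(c=5) grape(c=6)]
  13. access grape: HIT, count now 7. Cache: [dog(c=1) kiwi(c=5) grape(c=7)]
  14. access grape: HIT, count now 8. Cache: [dog(c=1) kiwi(c=5) grape(c=8)]
  15. access dog: HIT, count now 2. Cache: [dog(c=2) kiwi(c=5) grape(c=8)]
  16. access eel: MISS, evict dog(c=2). Cache: [eel(c=1) kiwi(c=5) grape(c=8)]
Total: 12 hits, 4 misses, 1 evictions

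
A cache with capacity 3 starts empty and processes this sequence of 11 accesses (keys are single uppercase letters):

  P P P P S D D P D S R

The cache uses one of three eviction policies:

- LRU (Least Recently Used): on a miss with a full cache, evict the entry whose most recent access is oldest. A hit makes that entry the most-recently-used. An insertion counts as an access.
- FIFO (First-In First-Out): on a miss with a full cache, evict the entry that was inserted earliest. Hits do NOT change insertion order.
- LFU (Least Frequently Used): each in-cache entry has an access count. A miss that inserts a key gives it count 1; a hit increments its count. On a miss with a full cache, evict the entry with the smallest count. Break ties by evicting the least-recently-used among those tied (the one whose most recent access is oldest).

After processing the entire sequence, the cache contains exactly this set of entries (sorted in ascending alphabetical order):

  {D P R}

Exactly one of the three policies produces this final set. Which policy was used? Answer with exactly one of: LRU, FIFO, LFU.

Simulating under each policy and comparing final sets:
  LRU: final set = {D R S} -> differs
  FIFO: final set = {D R S} -> differs
  LFU: final set = {D P R} -> MATCHES target
Only LFU produces the target set.

Answer: LFU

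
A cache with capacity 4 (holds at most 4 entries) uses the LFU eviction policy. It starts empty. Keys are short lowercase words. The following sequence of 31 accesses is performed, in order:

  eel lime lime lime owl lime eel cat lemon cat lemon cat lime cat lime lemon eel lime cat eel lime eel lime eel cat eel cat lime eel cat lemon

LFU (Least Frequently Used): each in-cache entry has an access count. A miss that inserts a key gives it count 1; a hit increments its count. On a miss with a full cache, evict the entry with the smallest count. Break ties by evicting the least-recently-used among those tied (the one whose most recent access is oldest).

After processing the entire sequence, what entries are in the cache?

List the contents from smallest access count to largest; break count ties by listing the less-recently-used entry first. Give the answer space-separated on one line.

Answer: lemon eel cat lime

Derivation:
LFU simulation (capacity=4):
  1. access eel: MISS. Cache: [eel(c=1)]
  2. access lime: MISS. Cache: [eel(c=1) lime(c=1)]
  3. access lime: HIT, count now 2. Cache: [eel(c=1) lime(c=2)]
  4. access lime: HIT, count now 3. Cache: [eel(c=1) lime(c=3)]
  5. access owl: MISS. Cache: [eel(c=1) owl(c=1) lime(c=3)]
  6. access lime: HIT, count now 4. Cache: [eel(c=1) owl(c=1) lime(c=4)]
  7. access eel: HIT, count now 2. Cache: [owl(c=1) eel(c=2) lime(c=4)]
  8. access cat: MISS. Cache: [owl(c=1) cat(c=1) eel(c=2) lime(c=4)]
  9. access lemon: MISS, evict owl(c=1). Cache: [cat(c=1) lemon(c=1) eel(c=2) lime(c=4)]
  10. access cat: HIT, count now 2. Cache: [lemon(c=1) eel(c=2) cat(c=2) lime(c=4)]
  11. access lemon: HIT, count now 2. Cache: [eel(c=2) cat(c=2) lemon(c=2) lime(c=4)]
  12. access cat: HIT, count now 3. Cache: [eel(c=2) lemon(c=2) cat(c=3) lime(c=4)]
  13. access lime: HIT, count now 5. Cache: [eel(c=2) lemon(c=2) cat(c=3) lime(c=5)]
  14. access cat: HIT, count now 4. Cache: [eel(c=2) lemon(c=2) cat(c=4) lime(c=5)]
  15. access lime: HIT, count now 6. Cache: [eel(c=2) lemon(c=2) cat(c=4) lime(c=6)]
  16. access lemon: HIT, count now 3. Cache: [eel(c=2) lemon(c=3) cat(c=4) lime(c=6)]
  17. access eel: HIT, count now 3. Cache: [lemon(c=3) eel(c=3) cat(c=4) lime(c=6)]
  18. access lime: HIT, count now 7. Cache: [lemon(c=3) eel(c=3) cat(c=4) lime(c=7)]
  19. access cat: HIT, count now 5. Cache: [lemon(c=3) eel(c=3) cat(c=5) lime(c=7)]
  20. access eel: HIT, count now 4. Cache: [lemon(c=3) eel(c=4) cat(c=5) lime(c=7)]
  21. access lime: HIT, count now 8. Cache: [lemon(c=3) eel(c=4) cat(c=5) lime(c=8)]
  22. access eel: HIT, count now 5. Cache: [lemon(c=3) cat(c=5) eel(c=5) lime(c=8)]
  23. access lime: HIT, count now 9. Cache: [lemon(c=3) cat(c=5) eel(c=5) lime(c=9)]
  24. access eel: HIT, count now 6. Cache: [lemon(c=3) cat(c=5) eel(c=6) lime(c=9)]
  25. access cat: HIT, count now 6. Cache: [lemon(c=3) eel(c=6) cat(c=6) lime(c=9)]
  26. access eel: HIT, count now 7. Cache: [lemon(c=3) cat(c=6) eel(c=7) lime(c=9)]
  27. access cat: HIT, count now 7. Cache: [lemon(c=3) eel(c=7) cat(c=7) lime(c=9)]
  28. access lime: HIT, count now 10. Cache: [lemon(c=3) eel(c=7) cat(c=7) lime(c=10)]
  29. access eel: HIT, count now 8. Cache: [lemon(c=3) cat(c=7) eel(c=8) lime(c=10)]
  30. access cat: HIT, count now 8. Cache: [lemon(c=3) eel(c=8) cat(c=8) lime(c=10)]
  31. access lemon: HIT, count now 4. Cache: [lemon(c=4) eel(c=8) cat(c=8) lime(c=10)]
Total: 26 hits, 5 misses, 1 evictions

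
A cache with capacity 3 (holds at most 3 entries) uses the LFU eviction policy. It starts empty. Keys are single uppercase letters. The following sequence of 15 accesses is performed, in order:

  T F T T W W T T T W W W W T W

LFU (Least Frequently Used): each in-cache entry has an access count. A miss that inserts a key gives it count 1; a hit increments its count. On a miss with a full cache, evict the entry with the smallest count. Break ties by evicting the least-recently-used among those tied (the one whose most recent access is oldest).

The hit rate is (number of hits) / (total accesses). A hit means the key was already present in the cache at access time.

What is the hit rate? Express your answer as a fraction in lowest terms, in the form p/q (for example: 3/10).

LFU simulation (capacity=3):
  1. access T: MISS. Cache: [T(c=1)]
  2. access F: MISS. Cache: [T(c=1) F(c=1)]
  3. access T: HIT, count now 2. Cache: [F(c=1) T(c=2)]
  4. access T: HIT, count now 3. Cache: [F(c=1) T(c=3)]
  5. access W: MISS. Cache: [F(c=1) W(c=1) T(c=3)]
  6. access W: HIT, count now 2. Cache: [F(c=1) W(c=2) T(c=3)]
  7. access T: HIT, count now 4. Cache: [F(c=1) W(c=2) T(c=4)]
  8. access T: HIT, count now 5. Cache: [F(c=1) W(c=2) T(c=5)]
  9. access T: HIT, count now 6. Cache: [F(c=1) W(c=2) T(c=6)]
  10. access W: HIT, count now 3. Cache: [F(c=1) W(c=3) T(c=6)]
  11. access W: HIT, count now 4. Cache: [F(c=1) W(c=4) T(c=6)]
  12. access W: HIT, count now 5. Cache: [F(c=1) W(c=5) T(c=6)]
  13. access W: HIT, count now 6. Cache: [F(c=1) T(c=6) W(c=6)]
  14. access T: HIT, count now 7. Cache: [F(c=1) W(c=6) T(c=7)]
  15. access W: HIT, count now 7. Cache: [F(c=1) T(c=7) W(c=7)]
Total: 12 hits, 3 misses, 0 evictions

Hit rate = 12/15 = 4/5

Answer: 4/5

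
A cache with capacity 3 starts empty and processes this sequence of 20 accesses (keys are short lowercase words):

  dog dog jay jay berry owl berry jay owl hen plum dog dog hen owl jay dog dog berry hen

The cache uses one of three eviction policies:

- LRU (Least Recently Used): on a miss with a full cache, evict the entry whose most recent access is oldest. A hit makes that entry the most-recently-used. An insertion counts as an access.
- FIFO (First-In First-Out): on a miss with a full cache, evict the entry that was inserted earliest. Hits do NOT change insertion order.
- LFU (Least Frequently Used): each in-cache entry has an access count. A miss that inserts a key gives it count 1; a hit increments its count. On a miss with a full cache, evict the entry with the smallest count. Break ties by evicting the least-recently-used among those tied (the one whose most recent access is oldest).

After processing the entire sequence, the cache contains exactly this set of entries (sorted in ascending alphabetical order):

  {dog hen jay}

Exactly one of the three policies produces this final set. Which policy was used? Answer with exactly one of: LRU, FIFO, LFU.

Answer: LFU

Derivation:
Simulating under each policy and comparing final sets:
  LRU: final set = {berry dog hen} -> differs
  FIFO: final set = {berry hen jay} -> differs
  LFU: final set = {dog hen jay} -> MATCHES target
Only LFU produces the target set.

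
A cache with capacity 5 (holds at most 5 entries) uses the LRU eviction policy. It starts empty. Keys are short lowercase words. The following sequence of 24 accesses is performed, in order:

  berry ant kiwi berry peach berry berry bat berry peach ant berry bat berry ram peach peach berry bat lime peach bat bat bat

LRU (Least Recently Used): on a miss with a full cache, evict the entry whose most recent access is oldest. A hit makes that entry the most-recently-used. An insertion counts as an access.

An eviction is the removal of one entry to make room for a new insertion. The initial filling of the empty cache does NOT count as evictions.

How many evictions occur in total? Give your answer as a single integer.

LRU simulation (capacity=5):
  1. access berry: MISS. Cache (LRU->MRU): [berry]
  2. access ant: MISS. Cache (LRU->MRU): [berry ant]
  3. access kiwi: MISS. Cache (LRU->MRU): [berry ant kiwi]
  4. access berry: HIT. Cache (LRU->MRU): [ant kiwi berry]
  5. access peach: MISS. Cache (LRU->MRU): [ant kiwi berry peach]
  6. access berry: HIT. Cache (LRU->MRU): [ant kiwi peach berry]
  7. access berry: HIT. Cache (LRU->MRU): [ant kiwi peach berry]
  8. access bat: MISS. Cache (LRU->MRU): [ant kiwi peach berry bat]
  9. access berry: HIT. Cache (LRU->MRU): [ant kiwi peach bat berry]
  10. access peach: HIT. Cache (LRU->MRU): [ant kiwi bat berry peach]
  11. access ant: HIT. Cache (LRU->MRU): [kiwi bat berry peach ant]
  12. access berry: HIT. Cache (LRU->MRU): [kiwi bat peach ant berry]
  13. access bat: HIT. Cache (LRU->MRU): [kiwi peach ant berry bat]
  14. access berry: HIT. Cache (LRU->MRU): [kiwi peach ant bat berry]
  15. access ram: MISS, evict kiwi. Cache (LRU->MRU): [peach ant bat berry ram]
  16. access peach: HIT. Cache (LRU->MRU): [ant bat berry ram peach]
  17. access peach: HIT. Cache (LRU->MRU): [ant bat berry ram peach]
  18. access berry: HIT. Cache (LRU->MRU): [ant bat ram peach berry]
  19. access bat: HIT. Cache (LRU->MRU): [ant ram peach berry bat]
  20. access lime: MISS, evict ant. Cache (LRU->MRU): [ram peach berry bat lime]
  21. access peach: HIT. Cache (LRU->MRU): [ram berry bat lime peach]
  22. access bat: HIT. Cache (LRU->MRU): [ram berry lime peach bat]
  23. access bat: HIT. Cache (LRU->MRU): [ram berry lime peach bat]
  24. access bat: HIT. Cache (LRU->MRU): [ram berry lime peach bat]
Total: 17 hits, 7 misses, 2 evictions

Answer: 2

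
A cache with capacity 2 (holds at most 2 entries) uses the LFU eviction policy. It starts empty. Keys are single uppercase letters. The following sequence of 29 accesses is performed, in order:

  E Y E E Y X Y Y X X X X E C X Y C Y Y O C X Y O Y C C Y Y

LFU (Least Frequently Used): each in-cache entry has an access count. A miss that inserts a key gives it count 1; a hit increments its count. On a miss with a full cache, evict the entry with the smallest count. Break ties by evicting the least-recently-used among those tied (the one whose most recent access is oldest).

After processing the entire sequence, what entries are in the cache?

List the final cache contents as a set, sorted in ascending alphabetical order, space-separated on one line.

LFU simulation (capacity=2):
  1. access E: MISS. Cache: [E(c=1)]
  2. access Y: MISS. Cache: [E(c=1) Y(c=1)]
  3. access E: HIT, count now 2. Cache: [Y(c=1) E(c=2)]
  4. access E: HIT, count now 3. Cache: [Y(c=1) E(c=3)]
  5. access Y: HIT, count now 2. Cache: [Y(c=2) E(c=3)]
  6. access X: MISS, evict Y(c=2). Cache: [X(c=1) E(c=3)]
  7. access Y: MISS, evict X(c=1). Cache: [Y(c=1) E(c=3)]
  8. access Y: HIT, count now 2. Cache: [Y(c=2) E(c=3)]
  9. access X: MISS, evict Y(c=2). Cache: [X(c=1) E(c=3)]
  10. access X: HIT, count now 2. Cache: [X(c=2) E(c=3)]
  11. access X: HIT, count now 3. Cache: [E(c=3) X(c=3)]
  12. access X: HIT, count now 4. Cache: [E(c=3) X(c=4)]
  13. access E: HIT, count now 4. Cache: [X(c=4) E(c=4)]
  14. access C: MISS, evict X(c=4). Cache: [C(c=1) E(c=4)]
  15. access X: MISS, evict C(c=1). Cache: [X(c=1) E(c=4)]
  16. access Y: MISS, evict X(c=1). Cache: [Y(c=1) E(c=4)]
  17. access C: MISS, evict Y(c=1). Cache: [C(c=1) E(c=4)]
  18. access Y: MISS, evict C(c=1). Cache: [Y(c=1) E(c=4)]
  19. access Y: HIT, count now 2. Cache: [Y(c=2) E(c=4)]
  20. access O: MISS, evict Y(c=2). Cache: [O(c=1) E(c=4)]
  21. access C: MISS, evict O(c=1). Cache: [C(c=1) E(c=4)]
  22. access X: MISS, evict C(c=1). Cache: [X(c=1) E(c=4)]
  23. access Y: MISS, evict X(c=1). Cache: [Y(c=1) E(c=4)]
  24. access O: MISS, evict Y(c=1). Cache: [O(c=1) E(c=4)]
  25. access Y: MISS, evict O(c=1). Cache: [Y(c=1) E(c=4)]
  26. access C: MISS, evict Y(c=1). Cache: [C(c=1) E(c=4)]
  27. access C: HIT, count now 2. Cache: [C(c=2) E(c=4)]
  28. access Y: MISS, evict C(c=2). Cache: [Y(c=1) E(c=4)]
  29. access Y: HIT, count now 2. Cache: [Y(c=2) E(c=4)]
Total: 11 hits, 18 misses, 16 evictions

Answer: E Y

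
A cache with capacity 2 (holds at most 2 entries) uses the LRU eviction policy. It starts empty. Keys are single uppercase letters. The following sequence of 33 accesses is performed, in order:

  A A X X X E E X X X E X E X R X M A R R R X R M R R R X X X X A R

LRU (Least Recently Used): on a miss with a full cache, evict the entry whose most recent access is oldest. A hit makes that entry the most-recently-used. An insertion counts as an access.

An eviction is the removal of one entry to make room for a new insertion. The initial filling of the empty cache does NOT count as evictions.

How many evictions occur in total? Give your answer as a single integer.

Answer: 10

Derivation:
LRU simulation (capacity=2):
  1. access A: MISS. Cache (LRU->MRU): [A]
  2. access A: HIT. Cache (LRU->MRU): [A]
  3. access X: MISS. Cache (LRU->MRU): [A X]
  4. access X: HIT. Cache (LRU->MRU): [A X]
  5. access X: HIT. Cache (LRU->MRU): [A X]
  6. access E: MISS, evict A. Cache (LRU->MRU): [X E]
  7. access E: HIT. Cache (LRU->MRU): [X E]
  8. access X: HIT. Cache (LRU->MRU): [E X]
  9. access X: HIT. Cache (LRU->MRU): [E X]
  10. access X: HIT. Cache (LRU->MRU): [E X]
  11. access E: HIT. Cache (LRU->MRU): [X E]
  12. access X: HIT. Cache (LRU->MRU): [E X]
  13. access E: HIT. Cache (LRU->MRU): [X E]
  14. access X: HIT. Cache (LRU->MRU): [E X]
  15. access R: MISS, evict E. Cache (LRU->MRU): [X R]
  16. access X: HIT. Cache (LRU->MRU): [R X]
  17. access M: MISS, evict R. Cache (LRU->MRU): [X M]
  18. access A: MISS, evict X. Cache (LRU->MRU): [M A]
  19. access R: MISS, evict M. Cache (LRU->MRU): [A R]
  20. access R: HIT. Cache (LRU->MRU): [A R]
  21. access R: HIT. Cache (LRU->MRU): [A R]
  22. access X: MISS, evict A. Cache (LRU->MRU): [R X]
  23. access R: HIT. Cache (LRU->MRU): [X R]
  24. access M: MISS, evict X. Cache (LRU->MRU): [R M]
  25. access R: HIT. Cache (LRU->MRU): [M R]
  26. access R: HIT. Cache (LRU->MRU): [M R]
  27. access R: HIT. Cache (LRU->MRU): [M R]
  28. access X: MISS, evict M. Cache (LRU->MRU): [R X]
  29. access X: HIT. Cache (LRU->MRU): [R X]
  30. access X: HIT. Cache (LRU->MRU): [R X]
  31. access X: HIT. Cache (LRU->MRU): [R X]
  32. access A: MISS, evict R. Cache (LRU->MRU): [X A]
  33. access R: MISS, evict X. Cache (LRU->MRU): [A R]
Total: 21 hits, 12 misses, 10 evictions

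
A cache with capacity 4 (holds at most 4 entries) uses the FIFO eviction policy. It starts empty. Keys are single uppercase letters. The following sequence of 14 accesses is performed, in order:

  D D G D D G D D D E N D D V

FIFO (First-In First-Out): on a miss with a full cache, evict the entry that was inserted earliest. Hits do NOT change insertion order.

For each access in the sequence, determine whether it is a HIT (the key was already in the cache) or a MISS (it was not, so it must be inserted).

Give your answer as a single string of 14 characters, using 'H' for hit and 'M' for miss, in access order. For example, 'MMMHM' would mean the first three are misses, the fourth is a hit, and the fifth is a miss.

FIFO simulation (capacity=4):
  1. access D: MISS. Cache (old->new): [D]
  2. access D: HIT. Cache (old->new): [D]
  3. access G: MISS. Cache (old->new): [D G]
  4. access D: HIT. Cache (old->new): [D G]
  5. access D: HIT. Cache (old->new): [D G]
  6. access G: HIT. Cache (old->new): [D G]
  7. access D: HIT. Cache (old->new): [D G]
  8. access D: HIT. Cache (old->new): [D G]
  9. access D: HIT. Cache (old->new): [D G]
  10. access E: MISS. Cache (old->new): [D G E]
  11. access N: MISS. Cache (old->new): [D G E N]
  12. access D: HIT. Cache (old->new): [D G E N]
  13. access D: HIT. Cache (old->new): [D G E N]
  14. access V: MISS, evict D. Cache (old->new): [G E N V]
Total: 9 hits, 5 misses, 1 evictions

Answer: MHMHHHHHHMMHHM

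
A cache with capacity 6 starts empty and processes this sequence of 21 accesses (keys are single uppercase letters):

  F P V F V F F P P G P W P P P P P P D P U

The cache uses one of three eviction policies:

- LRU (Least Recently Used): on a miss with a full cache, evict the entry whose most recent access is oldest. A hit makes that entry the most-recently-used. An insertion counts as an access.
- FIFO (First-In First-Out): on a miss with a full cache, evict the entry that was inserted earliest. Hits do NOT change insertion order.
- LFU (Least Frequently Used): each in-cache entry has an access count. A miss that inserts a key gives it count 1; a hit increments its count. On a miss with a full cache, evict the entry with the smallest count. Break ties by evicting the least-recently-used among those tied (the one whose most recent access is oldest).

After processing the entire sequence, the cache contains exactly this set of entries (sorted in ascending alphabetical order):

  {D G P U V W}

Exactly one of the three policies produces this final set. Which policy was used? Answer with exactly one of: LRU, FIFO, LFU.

Simulating under each policy and comparing final sets:
  LRU: final set = {D F G P U W} -> differs
  FIFO: final set = {D G P U V W} -> MATCHES target
  LFU: final set = {D F P U V W} -> differs
Only FIFO produces the target set.

Answer: FIFO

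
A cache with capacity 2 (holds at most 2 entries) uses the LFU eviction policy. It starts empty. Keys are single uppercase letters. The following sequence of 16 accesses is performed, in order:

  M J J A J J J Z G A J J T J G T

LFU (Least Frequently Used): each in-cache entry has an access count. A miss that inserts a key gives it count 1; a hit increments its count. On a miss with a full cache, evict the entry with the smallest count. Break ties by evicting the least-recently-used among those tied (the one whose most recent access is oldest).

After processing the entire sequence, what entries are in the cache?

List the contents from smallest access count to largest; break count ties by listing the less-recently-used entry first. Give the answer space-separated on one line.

Answer: T J

Derivation:
LFU simulation (capacity=2):
  1. access M: MISS. Cache: [M(c=1)]
  2. access J: MISS. Cache: [M(c=1) J(c=1)]
  3. access J: HIT, count now 2. Cache: [M(c=1) J(c=2)]
  4. access A: MISS, evict M(c=1). Cache: [A(c=1) J(c=2)]
  5. access J: HIT, count now 3. Cache: [A(c=1) J(c=3)]
  6. access J: HIT, count now 4. Cache: [A(c=1) J(c=4)]
  7. access J: HIT, count now 5. Cache: [A(c=1) J(c=5)]
  8. access Z: MISS, evict A(c=1). Cache: [Z(c=1) J(c=5)]
  9. access G: MISS, evict Z(c=1). Cache: [G(c=1) J(c=5)]
  10. access A: MISS, evict G(c=1). Cache: [A(c=1) J(c=5)]
  11. access J: HIT, count now 6. Cache: [A(c=1) J(c=6)]
  12. access J: HIT, count now 7. Cache: [A(c=1) J(c=7)]
  13. access T: MISS, evict A(c=1). Cache: [T(c=1) J(c=7)]
  14. access J: HIT, count now 8. Cache: [T(c=1) J(c=8)]
  15. access G: MISS, evict T(c=1). Cache: [G(c=1) J(c=8)]
  16. access T: MISS, evict G(c=1). Cache: [T(c=1) J(c=8)]
Total: 7 hits, 9 misses, 7 evictions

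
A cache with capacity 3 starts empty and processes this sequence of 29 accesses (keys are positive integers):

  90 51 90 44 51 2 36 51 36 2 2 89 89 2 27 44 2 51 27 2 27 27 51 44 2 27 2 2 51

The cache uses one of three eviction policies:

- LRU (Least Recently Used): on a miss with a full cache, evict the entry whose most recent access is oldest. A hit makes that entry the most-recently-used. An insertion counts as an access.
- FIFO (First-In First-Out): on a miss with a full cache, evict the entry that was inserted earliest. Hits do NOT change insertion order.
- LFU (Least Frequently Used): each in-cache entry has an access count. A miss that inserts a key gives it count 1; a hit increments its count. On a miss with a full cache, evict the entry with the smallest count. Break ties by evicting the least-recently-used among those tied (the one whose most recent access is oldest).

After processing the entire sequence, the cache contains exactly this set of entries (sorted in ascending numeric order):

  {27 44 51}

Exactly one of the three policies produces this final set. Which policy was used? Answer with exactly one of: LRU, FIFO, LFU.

Simulating under each policy and comparing final sets:
  LRU: final set = {2 27 51} -> differs
  FIFO: final set = {27 44 51} -> MATCHES target
  LFU: final set = {2 27 51} -> differs
Only FIFO produces the target set.

Answer: FIFO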